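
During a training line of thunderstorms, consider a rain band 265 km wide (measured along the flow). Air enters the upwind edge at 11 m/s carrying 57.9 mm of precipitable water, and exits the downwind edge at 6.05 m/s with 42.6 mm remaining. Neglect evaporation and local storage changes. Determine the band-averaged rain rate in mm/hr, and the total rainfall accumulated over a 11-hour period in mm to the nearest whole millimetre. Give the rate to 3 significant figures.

R ≈ 5.15 mm/hr; total ≈ 57 mm

Column moisture flux per unit crosswind length is F = V × PW.
Inflow: F_in = 11 × 57.9 = 636.9 mm·m/s
Outflow: F_out = 6.05 × 42.6 = 257.73 mm·m/s
Steady-state rate R = (F_in − F_out)/L = (636.9 − 257.73) / 265000 m = 1.431e-03 mm/s.
R = 1.431e-03 × 3600 = 5.15 mm/hr.
Over 11 h: total = 5.15 × 11 = 56.65 ≈ 57 mm.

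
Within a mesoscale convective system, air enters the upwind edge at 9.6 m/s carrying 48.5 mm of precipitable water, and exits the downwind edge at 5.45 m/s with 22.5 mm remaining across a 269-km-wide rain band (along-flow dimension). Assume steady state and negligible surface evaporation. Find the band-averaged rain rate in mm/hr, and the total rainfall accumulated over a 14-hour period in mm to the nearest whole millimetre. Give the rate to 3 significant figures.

R ≈ 4.59 mm/hr; total ≈ 64 mm

Column moisture flux per unit crosswind length is F = V × PW.
Inflow: F_in = 9.6 × 48.5 = 465.6 mm·m/s
Outflow: F_out = 5.45 × 22.5 = 122.625 mm·m/s
Steady-state rate R = (F_in − F_out)/L = (465.6 − 122.625) / 269000 m = 1.275e-03 mm/s.
R = 1.275e-03 × 3600 = 4.59 mm/hr.
Over 14 h: total = 4.59 × 14 = 64.26 ≈ 64 mm.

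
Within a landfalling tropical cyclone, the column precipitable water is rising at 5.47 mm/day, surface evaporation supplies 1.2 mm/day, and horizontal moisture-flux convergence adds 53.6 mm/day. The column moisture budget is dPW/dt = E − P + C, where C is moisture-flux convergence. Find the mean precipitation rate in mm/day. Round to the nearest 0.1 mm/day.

dPW/dt = +5.47 mm/day.
P = E + C − dPW/dt = 1.2 + (53.6) − (+5.47) = 49.3 mm/day.

P ≈ 49.3 mm/day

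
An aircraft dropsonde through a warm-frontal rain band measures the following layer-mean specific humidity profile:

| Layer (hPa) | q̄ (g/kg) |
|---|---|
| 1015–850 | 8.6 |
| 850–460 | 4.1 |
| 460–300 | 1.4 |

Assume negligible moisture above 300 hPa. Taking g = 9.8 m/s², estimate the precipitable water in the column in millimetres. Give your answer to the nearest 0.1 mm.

PW ≈ 33.1 mm

Precipitable water is the column-integrated vapour mass per unit area: PW = (1/g) Σ q̄ Δp, with q in kg/kg and Δp in Pa (1 kg/m² of water = 1 mm).
Layer 1015–850 hPa: Δp = 165 hPa = 16500 Pa, q̄ = 0.0086 kg/kg → 0.0086 × 16500 / 9.8 = 14.48 mm
Layer 850–460 hPa: Δp = 390 hPa = 39000 Pa, q̄ = 0.0041 kg/kg → 0.0041 × 39000 / 9.8 = 16.32 mm
Layer 460–300 hPa: Δp = 160 hPa = 16000 Pa, q̄ = 0.0014 kg/kg → 0.0014 × 16000 / 9.8 = 2.29 mm
PW = 14.48 + 16.32 + 2.29 = 33.09 ≈ 33.1 mm.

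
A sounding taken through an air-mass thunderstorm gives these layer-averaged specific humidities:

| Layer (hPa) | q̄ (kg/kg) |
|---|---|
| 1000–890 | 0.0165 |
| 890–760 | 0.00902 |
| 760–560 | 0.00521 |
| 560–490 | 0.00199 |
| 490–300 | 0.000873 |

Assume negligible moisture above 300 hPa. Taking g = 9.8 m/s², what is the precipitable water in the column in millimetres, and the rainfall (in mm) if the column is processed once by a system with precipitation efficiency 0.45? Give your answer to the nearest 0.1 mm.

Precipitable water is the column-integrated vapour mass per unit area: PW = (1/g) Σ q̄ Δp, with q in kg/kg and Δp in Pa (1 kg/m² of water = 1 mm).
Layer 1000–890 hPa: Δp = 110 hPa = 11000 Pa, q̄ = 0.0165 kg/kg → 0.0165 × 11000 / 9.8 = 18.52 mm
Layer 890–760 hPa: Δp = 130 hPa = 13000 Pa, q̄ = 0.00902 kg/kg → 0.00902 × 13000 / 9.8 = 11.97 mm
Layer 760–560 hPa: Δp = 200 hPa = 20000 Pa, q̄ = 0.00521 kg/kg → 0.00521 × 20000 / 9.8 = 10.63 mm
Layer 560–490 hPa: Δp = 70 hPa = 7000 Pa, q̄ = 0.00199 kg/kg → 0.00199 × 7000 / 9.8 = 1.42 mm
Layer 490–300 hPa: Δp = 190 hPa = 19000 Pa, q̄ = 0.000873 kg/kg → 0.000873 × 19000 / 9.8 = 1.69 mm
PW = 18.52 + 11.97 + 10.63 + 1.42 + 1.69 = 44.23 ≈ 44.2 mm.
Rainfall = ε × PW = 0.45 × 44.2 = 19.9 mm.

PW ≈ 44.2 mm; rainfall ≈ 19.9 mm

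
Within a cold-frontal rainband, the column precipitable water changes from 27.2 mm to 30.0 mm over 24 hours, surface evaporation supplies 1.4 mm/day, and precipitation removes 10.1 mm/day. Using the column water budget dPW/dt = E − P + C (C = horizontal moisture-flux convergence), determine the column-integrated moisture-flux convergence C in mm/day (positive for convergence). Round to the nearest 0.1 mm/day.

dPW/dt = (30.0 − 27.2) mm / (24/24 day) = +2.800 mm/day.
C = dPW/dt − E + P = (+2.800) − 1.4 + 10.1 = 11.5 mm/day.

C ≈ 11.5 mm/day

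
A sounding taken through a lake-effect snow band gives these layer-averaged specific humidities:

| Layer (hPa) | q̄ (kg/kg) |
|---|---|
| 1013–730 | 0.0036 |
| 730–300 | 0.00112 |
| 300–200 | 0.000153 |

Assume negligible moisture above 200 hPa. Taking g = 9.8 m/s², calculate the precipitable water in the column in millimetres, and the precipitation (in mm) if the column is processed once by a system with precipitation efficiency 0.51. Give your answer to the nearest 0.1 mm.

Precipitable water is the column-integrated vapour mass per unit area: PW = (1/g) Σ q̄ Δp, with q in kg/kg and Δp in Pa (1 kg/m² of water = 1 mm).
Layer 1013–730 hPa: Δp = 283 hPa = 28300 Pa, q̄ = 0.0036 kg/kg → 0.0036 × 28300 / 9.8 = 10.40 mm
Layer 730–300 hPa: Δp = 430 hPa = 43000 Pa, q̄ = 0.00112 kg/kg → 0.00112 × 43000 / 9.8 = 4.91 mm
Layer 300–200 hPa: Δp = 100 hPa = 10000 Pa, q̄ = 0.000153 kg/kg → 0.000153 × 10000 / 9.8 = 0.16 mm
PW = 10.40 + 4.91 + 0.16 = 15.47 ≈ 15.5 mm.
Precipitation = ε × PW = 0.51 × 15.5 = 7.9 mm.

PW ≈ 15.5 mm; precipitation ≈ 7.9 mm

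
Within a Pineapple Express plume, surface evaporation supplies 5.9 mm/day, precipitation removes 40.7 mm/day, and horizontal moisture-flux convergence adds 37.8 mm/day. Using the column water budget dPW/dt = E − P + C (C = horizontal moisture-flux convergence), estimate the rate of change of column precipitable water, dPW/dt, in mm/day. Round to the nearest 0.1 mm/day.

dPW/dt = E − P + C = 5.9 − 40.7 + (37.8) = 3.0 mm/day.

dPW/dt ≈ 3.0 mm/day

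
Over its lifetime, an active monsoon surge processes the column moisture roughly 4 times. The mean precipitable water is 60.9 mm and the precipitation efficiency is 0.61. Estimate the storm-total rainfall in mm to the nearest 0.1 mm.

Each cycle deposits ε × PW = 0.61 × 60.9 = 37.149 mm.
Over 4 cycles: 4 × 37.149 = 148.6 mm.

rainfall ≈ 148.6 mm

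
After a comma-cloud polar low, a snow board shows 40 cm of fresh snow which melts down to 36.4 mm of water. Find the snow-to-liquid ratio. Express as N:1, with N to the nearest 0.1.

Ratio = snow depth / SWE = 400 mm / 36.4 mm = 11.0, i.e. 11.0:1.

ratio ≈ 11.0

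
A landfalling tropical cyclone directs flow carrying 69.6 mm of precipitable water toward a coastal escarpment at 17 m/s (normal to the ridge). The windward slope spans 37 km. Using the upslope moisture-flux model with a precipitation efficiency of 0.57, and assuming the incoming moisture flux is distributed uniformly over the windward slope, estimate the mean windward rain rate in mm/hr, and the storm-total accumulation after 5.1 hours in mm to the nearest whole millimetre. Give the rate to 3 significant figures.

R ≈ 65.6 mm/hr; total ≈ 335 mm

Incoming column moisture flux per unit ridge length: F = V × PW = 17 × 69.6 = 1183.2 mm·m/s.
Spread over the 37 km slope with efficiency ε = 0.57: R = ε·F/W = 0.57 × 1183.2 / 37000 m = 1.823e-02 mm/s.
R = 1.823e-02 × 3600 = 65.6 mm/hr.
Over 5.1 h: total = 65.6 × 5.1 = 334.56 ≈ 335 mm.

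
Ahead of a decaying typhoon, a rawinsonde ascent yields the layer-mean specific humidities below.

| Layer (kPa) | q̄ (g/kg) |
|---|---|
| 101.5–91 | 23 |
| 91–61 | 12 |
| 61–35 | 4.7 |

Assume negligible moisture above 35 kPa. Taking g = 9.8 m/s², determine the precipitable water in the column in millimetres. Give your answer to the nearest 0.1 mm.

Precipitable water is the column-integrated vapour mass per unit area: PW = (1/g) Σ q̄ Δp, with q in kg/kg and Δp in Pa (1 kg/m² of water = 1 mm).
Layer 101.5–91 kPa: Δp = 105 hPa = 10500 Pa, q̄ = 0.023 kg/kg → 0.023 × 10500 / 9.8 = 24.64 mm
Layer 91–61 kPa: Δp = 300 hPa = 30000 Pa, q̄ = 0.012 kg/kg → 0.012 × 30000 / 9.8 = 36.73 mm
Layer 61–35 kPa: Δp = 260 hPa = 26000 Pa, q̄ = 0.0047 kg/kg → 0.0047 × 26000 / 9.8 = 12.47 mm
PW = 24.64 + 36.73 + 12.47 = 73.84 ≈ 73.8 mm.

PW ≈ 73.8 mm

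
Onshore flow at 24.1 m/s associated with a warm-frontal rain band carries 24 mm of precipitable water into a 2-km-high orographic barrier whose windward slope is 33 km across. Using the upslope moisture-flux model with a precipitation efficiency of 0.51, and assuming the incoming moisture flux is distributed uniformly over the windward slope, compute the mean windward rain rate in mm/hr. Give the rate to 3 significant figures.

R ≈ 32.2 mm/hr

Incoming column moisture flux per unit ridge length: F = V × PW = 24.1 × 24 = 578.4 mm·m/s.
Spread over the 33 km slope with efficiency ε = 0.51: R = ε·F/W = 0.51 × 578.4 / 33000 m = 8.939e-03 mm/s.
R = 8.939e-03 × 3600 = 32.2 mm/hr.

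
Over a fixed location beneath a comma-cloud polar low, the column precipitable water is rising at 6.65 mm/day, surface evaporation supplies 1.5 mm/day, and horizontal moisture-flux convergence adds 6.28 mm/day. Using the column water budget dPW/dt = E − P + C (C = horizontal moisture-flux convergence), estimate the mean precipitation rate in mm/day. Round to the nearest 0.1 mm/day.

P ≈ 1.1 mm/day

dPW/dt = +6.65 mm/day.
P = E + C − dPW/dt = 1.5 + (6.28) − (+6.65) = 1.1 mm/day.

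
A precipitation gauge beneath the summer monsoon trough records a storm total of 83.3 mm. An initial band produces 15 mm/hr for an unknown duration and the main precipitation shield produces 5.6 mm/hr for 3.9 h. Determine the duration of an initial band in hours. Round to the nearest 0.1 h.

duration ≈ 4.1 h

Known phases: 5.6 × 3.9 = 21.84 mm.
Remaining depth = 83.3 − 21.84 = 61.46 mm.
Duration = 61.46 / 15 = 4.1 h.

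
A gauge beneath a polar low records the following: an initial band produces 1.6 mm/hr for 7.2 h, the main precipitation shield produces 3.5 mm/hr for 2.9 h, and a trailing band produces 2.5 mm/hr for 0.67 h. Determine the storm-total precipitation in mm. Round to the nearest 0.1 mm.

total ≈ 23.3 mm

Total = Σ Rᵢ Δtᵢ = 1.6 × 7.2 + 3.5 × 2.9 + 2.5 × 0.67
      = 11.52 + 10.15 + 1.675 = 23.3 mm.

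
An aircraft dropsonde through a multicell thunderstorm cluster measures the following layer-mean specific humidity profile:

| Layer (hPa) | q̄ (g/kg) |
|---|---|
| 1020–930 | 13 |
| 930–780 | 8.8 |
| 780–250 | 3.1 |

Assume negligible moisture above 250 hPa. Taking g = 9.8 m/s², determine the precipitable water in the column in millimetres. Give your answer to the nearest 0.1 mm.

PW ≈ 42.2 mm

Precipitable water is the column-integrated vapour mass per unit area: PW = (1/g) Σ q̄ Δp, with q in kg/kg and Δp in Pa (1 kg/m² of water = 1 mm).
Layer 1020–930 hPa: Δp = 90 hPa = 9000 Pa, q̄ = 0.013 kg/kg → 0.013 × 9000 / 9.8 = 11.94 mm
Layer 930–780 hPa: Δp = 150 hPa = 15000 Pa, q̄ = 0.0088 kg/kg → 0.0088 × 15000 / 9.8 = 13.47 mm
Layer 780–250 hPa: Δp = 530 hPa = 53000 Pa, q̄ = 0.0031 kg/kg → 0.0031 × 53000 / 9.8 = 16.77 mm
PW = 11.94 + 13.47 + 16.77 = 42.18 ≈ 42.2 mm.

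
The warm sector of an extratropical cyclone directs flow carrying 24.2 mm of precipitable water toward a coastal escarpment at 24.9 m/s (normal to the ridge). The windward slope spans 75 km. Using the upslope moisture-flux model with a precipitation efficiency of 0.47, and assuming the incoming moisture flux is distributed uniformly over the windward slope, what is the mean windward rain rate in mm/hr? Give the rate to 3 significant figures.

R ≈ 13.6 mm/hr

Incoming column moisture flux per unit ridge length: F = V × PW = 24.9 × 24.2 = 602.58 mm·m/s.
Spread over the 75 km slope with efficiency ε = 0.47: R = ε·F/W = 0.47 × 602.58 / 75000 m = 3.776e-03 mm/s.
R = 3.776e-03 × 3600 = 13.6 mm/hr.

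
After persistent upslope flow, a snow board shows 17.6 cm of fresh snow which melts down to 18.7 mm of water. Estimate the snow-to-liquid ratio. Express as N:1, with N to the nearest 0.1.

ratio ≈ 9.4

Ratio = snow depth / SWE = 176 mm / 18.7 mm = 9.4, i.e. 9.4:1.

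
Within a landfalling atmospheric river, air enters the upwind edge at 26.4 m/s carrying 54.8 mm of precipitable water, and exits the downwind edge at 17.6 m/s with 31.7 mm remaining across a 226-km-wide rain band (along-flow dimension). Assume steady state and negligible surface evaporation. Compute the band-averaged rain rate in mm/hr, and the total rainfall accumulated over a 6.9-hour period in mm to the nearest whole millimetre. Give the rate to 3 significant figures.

Column moisture flux per unit crosswind length is F = V × PW.
Inflow: F_in = 26.4 × 54.8 = 1446.72 mm·m/s
Outflow: F_out = 17.6 × 31.7 = 557.92 mm·m/s
Steady-state rate R = (F_in − F_out)/L = (1446.72 − 557.92) / 226000 m = 3.933e-03 mm/s.
R = 3.933e-03 × 3600 = 14.2 mm/hr.
Over 6.9 h: total = 14.2 × 6.9 = 97.98 ≈ 98 mm.

R ≈ 14.2 mm/hr; total ≈ 98 mm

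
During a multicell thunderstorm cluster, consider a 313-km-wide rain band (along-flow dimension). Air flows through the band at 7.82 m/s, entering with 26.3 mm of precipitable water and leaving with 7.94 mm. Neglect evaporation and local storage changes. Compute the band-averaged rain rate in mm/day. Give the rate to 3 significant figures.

R ≈ 39.6 mm/day

Column moisture flux per unit crosswind length is F = V × PW.
Inflow: F_in = 7.82 × 26.3 = 205.666 mm·m/s
Outflow: F_out = 7.82 × 7.94 = 62.0908 mm·m/s
Steady-state rate R = (F_in − F_out)/L = (205.666 − 62.0908) / 313000 m = 4.587e-04 mm/s.
R = 4.587e-04 × 3600 × 24 = 39.6 mm/day.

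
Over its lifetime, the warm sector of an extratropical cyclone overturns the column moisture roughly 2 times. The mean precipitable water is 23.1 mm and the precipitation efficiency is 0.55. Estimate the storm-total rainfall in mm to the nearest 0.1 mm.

rainfall ≈ 25.4 mm

Each cycle deposits ε × PW = 0.55 × 23.1 = 12.705 mm.
Over 2 cycles: 2 × 12.705 = 25.4 mm.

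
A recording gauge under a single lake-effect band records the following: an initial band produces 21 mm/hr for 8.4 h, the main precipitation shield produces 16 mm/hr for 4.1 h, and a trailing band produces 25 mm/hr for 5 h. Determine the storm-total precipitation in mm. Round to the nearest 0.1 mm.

Total = Σ Rᵢ Δtᵢ = 21 × 8.4 + 16 × 4.1 + 25 × 5
      = 176.4 + 65.6 + 125 = 367.0 mm.

total ≈ 367.0 mm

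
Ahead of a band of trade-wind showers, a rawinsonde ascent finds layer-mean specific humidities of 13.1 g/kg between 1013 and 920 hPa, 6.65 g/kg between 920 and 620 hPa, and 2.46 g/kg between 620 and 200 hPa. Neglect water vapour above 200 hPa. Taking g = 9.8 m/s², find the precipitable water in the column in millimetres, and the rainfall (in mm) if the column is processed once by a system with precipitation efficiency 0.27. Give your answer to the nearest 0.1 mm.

PW ≈ 43.3 mm; rainfall ≈ 11.7 mm

Precipitable water is the column-integrated vapour mass per unit area: PW = (1/g) Σ q̄ Δp, with q in kg/kg and Δp in Pa (1 kg/m² of water = 1 mm).
Layer 1013–920 hPa: Δp = 93 hPa = 9300 Pa, q̄ = 0.0131 kg/kg → 0.0131 × 9300 / 9.8 = 12.43 mm
Layer 920–620 hPa: Δp = 300 hPa = 30000 Pa, q̄ = 0.00665 kg/kg → 0.00665 × 30000 / 9.8 = 20.36 mm
Layer 620–200 hPa: Δp = 420 hPa = 42000 Pa, q̄ = 0.00246 kg/kg → 0.00246 × 42000 / 9.8 = 10.54 mm
PW = 12.43 + 20.36 + 10.54 = 43.33 ≈ 43.3 mm.
Rainfall = ε × PW = 0.27 × 43.3 = 11.7 mm.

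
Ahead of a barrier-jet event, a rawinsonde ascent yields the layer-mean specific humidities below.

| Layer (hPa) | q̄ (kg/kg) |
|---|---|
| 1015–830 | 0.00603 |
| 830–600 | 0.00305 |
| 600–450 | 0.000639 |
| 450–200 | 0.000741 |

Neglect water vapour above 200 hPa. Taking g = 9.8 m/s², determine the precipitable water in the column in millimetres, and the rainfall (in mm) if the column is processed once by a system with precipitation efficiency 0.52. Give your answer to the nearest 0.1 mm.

PW ≈ 21.4 mm; rainfall ≈ 11.1 mm

Precipitable water is the column-integrated vapour mass per unit area: PW = (1/g) Σ q̄ Δp, with q in kg/kg and Δp in Pa (1 kg/m² of water = 1 mm).
Layer 1015–830 hPa: Δp = 185 hPa = 18500 Pa, q̄ = 0.00603 kg/kg → 0.00603 × 18500 / 9.8 = 11.38 mm
Layer 830–600 hPa: Δp = 230 hPa = 23000 Pa, q̄ = 0.00305 kg/kg → 0.00305 × 23000 / 9.8 = 7.16 mm
Layer 600–450 hPa: Δp = 150 hPa = 15000 Pa, q̄ = 0.000639 kg/kg → 0.000639 × 15000 / 9.8 = 0.98 mm
Layer 450–200 hPa: Δp = 250 hPa = 25000 Pa, q̄ = 0.000741 kg/kg → 0.000741 × 25000 / 9.8 = 1.89 mm
PW = 11.38 + 7.16 + 0.98 + 1.89 = 21.41 ≈ 21.4 mm.
Rainfall = ε × PW = 0.52 × 21.4 = 11.1 mm.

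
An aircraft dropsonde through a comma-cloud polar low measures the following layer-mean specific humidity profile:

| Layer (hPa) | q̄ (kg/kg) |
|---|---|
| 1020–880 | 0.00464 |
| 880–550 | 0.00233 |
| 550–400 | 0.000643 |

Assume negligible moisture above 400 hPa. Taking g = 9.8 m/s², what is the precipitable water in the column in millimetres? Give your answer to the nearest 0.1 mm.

PW ≈ 15.5 mm

Precipitable water is the column-integrated vapour mass per unit area: PW = (1/g) Σ q̄ Δp, with q in kg/kg and Δp in Pa (1 kg/m² of water = 1 mm).
Layer 1020–880 hPa: Δp = 140 hPa = 14000 Pa, q̄ = 0.00464 kg/kg → 0.00464 × 14000 / 9.8 = 6.63 mm
Layer 880–550 hPa: Δp = 330 hPa = 33000 Pa, q̄ = 0.00233 kg/kg → 0.00233 × 33000 / 9.8 = 7.85 mm
Layer 550–400 hPa: Δp = 150 hPa = 15000 Pa, q̄ = 0.000643 kg/kg → 0.000643 × 15000 / 9.8 = 0.98 mm
PW = 6.63 + 7.85 + 0.98 = 15.46 ≈ 15.5 mm.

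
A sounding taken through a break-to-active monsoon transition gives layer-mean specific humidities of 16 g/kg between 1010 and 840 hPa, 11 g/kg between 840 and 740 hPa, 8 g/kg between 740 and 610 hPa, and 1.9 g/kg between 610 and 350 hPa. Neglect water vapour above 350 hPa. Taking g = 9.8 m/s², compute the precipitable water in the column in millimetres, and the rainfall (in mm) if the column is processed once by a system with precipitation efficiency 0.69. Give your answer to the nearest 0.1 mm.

Precipitable water is the column-integrated vapour mass per unit area: PW = (1/g) Σ q̄ Δp, with q in kg/kg and Δp in Pa (1 kg/m² of water = 1 mm).
Layer 1010–840 hPa: Δp = 170 hPa = 17000 Pa, q̄ = 0.016 kg/kg → 0.016 × 17000 / 9.8 = 27.76 mm
Layer 840–740 hPa: Δp = 100 hPa = 10000 Pa, q̄ = 0.011 kg/kg → 0.011 × 10000 / 9.8 = 11.22 mm
Layer 740–610 hPa: Δp = 130 hPa = 13000 Pa, q̄ = 0.008 kg/kg → 0.008 × 13000 / 9.8 = 10.61 mm
Layer 610–350 hPa: Δp = 260 hPa = 26000 Pa, q̄ = 0.0019 kg/kg → 0.0019 × 26000 / 9.8 = 5.04 mm
PW = 27.76 + 11.22 + 10.61 + 5.04 = 54.63 ≈ 54.6 mm.
Rainfall = ε × PW = 0.69 × 54.6 = 37.7 mm.

PW ≈ 54.6 mm; rainfall ≈ 37.7 mm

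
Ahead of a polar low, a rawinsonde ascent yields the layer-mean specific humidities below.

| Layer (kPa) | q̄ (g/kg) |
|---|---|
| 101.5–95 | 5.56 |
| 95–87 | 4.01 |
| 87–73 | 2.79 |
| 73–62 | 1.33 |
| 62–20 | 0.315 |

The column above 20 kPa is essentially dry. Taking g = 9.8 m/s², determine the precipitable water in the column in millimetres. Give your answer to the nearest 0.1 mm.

Precipitable water is the column-integrated vapour mass per unit area: PW = (1/g) Σ q̄ Δp, with q in kg/kg and Δp in Pa (1 kg/m² of water = 1 mm).
Layer 101.5–95 kPa: Δp = 65 hPa = 6500 Pa, q̄ = 0.00556 kg/kg → 0.00556 × 6500 / 9.8 = 3.69 mm
Layer 95–87 kPa: Δp = 80 hPa = 8000 Pa, q̄ = 0.00401 kg/kg → 0.00401 × 8000 / 9.8 = 3.27 mm
Layer 87–73 kPa: Δp = 140 hPa = 14000 Pa, q̄ = 0.00279 kg/kg → 0.00279 × 14000 / 9.8 = 3.99 mm
Layer 73–62 kPa: Δp = 110 hPa = 11000 Pa, q̄ = 0.00133 kg/kg → 0.00133 × 11000 / 9.8 = 1.49 mm
Layer 62–20 kPa: Δp = 420 hPa = 42000 Pa, q̄ = 0.000315 kg/kg → 0.000315 × 42000 / 9.8 = 1.35 mm
PW = 3.69 + 3.27 + 3.99 + 1.49 + 1.35 = 13.79 ≈ 13.8 mm.

PW ≈ 13.8 mm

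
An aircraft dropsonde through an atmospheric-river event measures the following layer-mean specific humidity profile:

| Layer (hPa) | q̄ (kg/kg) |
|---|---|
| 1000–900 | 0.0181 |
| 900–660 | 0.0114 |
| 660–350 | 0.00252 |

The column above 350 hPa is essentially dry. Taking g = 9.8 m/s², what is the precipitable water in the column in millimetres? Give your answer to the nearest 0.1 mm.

PW ≈ 54.4 mm

Precipitable water is the column-integrated vapour mass per unit area: PW = (1/g) Σ q̄ Δp, with q in kg/kg and Δp in Pa (1 kg/m² of water = 1 mm).
Layer 1000–900 hPa: Δp = 100 hPa = 10000 Pa, q̄ = 0.0181 kg/kg → 0.0181 × 10000 / 9.8 = 18.47 mm
Layer 900–660 hPa: Δp = 240 hPa = 24000 Pa, q̄ = 0.0114 kg/kg → 0.0114 × 24000 / 9.8 = 27.92 mm
Layer 660–350 hPa: Δp = 310 hPa = 31000 Pa, q̄ = 0.00252 kg/kg → 0.00252 × 31000 / 9.8 = 7.97 mm
PW = 18.47 + 27.92 + 7.97 = 54.36 ≈ 54.4 mm.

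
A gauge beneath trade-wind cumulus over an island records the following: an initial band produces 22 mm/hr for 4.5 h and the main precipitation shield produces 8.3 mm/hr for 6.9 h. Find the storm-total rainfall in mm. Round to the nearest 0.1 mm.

total ≈ 156.3 mm

Total = Σ Rᵢ Δtᵢ = 22 × 4.5 + 8.3 × 6.9
      = 99 + 57.27 = 156.3 mm.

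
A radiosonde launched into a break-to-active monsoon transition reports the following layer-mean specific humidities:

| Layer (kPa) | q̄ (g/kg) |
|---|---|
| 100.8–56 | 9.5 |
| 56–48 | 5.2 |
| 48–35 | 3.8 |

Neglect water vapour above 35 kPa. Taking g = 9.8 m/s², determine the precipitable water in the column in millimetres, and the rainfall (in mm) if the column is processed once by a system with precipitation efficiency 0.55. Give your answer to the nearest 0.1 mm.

PW ≈ 52.7 mm; rainfall ≈ 29.0 mm

Precipitable water is the column-integrated vapour mass per unit area: PW = (1/g) Σ q̄ Δp, with q in kg/kg and Δp in Pa (1 kg/m² of water = 1 mm).
Layer 100.8–56 kPa: Δp = 448 hPa = 44800 Pa, q̄ = 0.0095 kg/kg → 0.0095 × 44800 / 9.8 = 43.43 mm
Layer 56–48 kPa: Δp = 80 hPa = 8000 Pa, q̄ = 0.0052 kg/kg → 0.0052 × 8000 / 9.8 = 4.24 mm
Layer 48–35 kPa: Δp = 130 hPa = 13000 Pa, q̄ = 0.0038 kg/kg → 0.0038 × 13000 / 9.8 = 5.04 mm
PW = 43.43 + 4.24 + 5.04 = 52.71 ≈ 52.7 mm.
Rainfall = ε × PW = 0.55 × 52.7 = 29.0 mm.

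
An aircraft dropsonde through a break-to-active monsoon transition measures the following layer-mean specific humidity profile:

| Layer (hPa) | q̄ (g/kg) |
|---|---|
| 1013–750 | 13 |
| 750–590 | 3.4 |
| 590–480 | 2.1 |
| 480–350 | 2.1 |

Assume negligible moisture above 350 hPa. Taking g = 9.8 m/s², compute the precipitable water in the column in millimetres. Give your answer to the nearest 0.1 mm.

Precipitable water is the column-integrated vapour mass per unit area: PW = (1/g) Σ q̄ Δp, with q in kg/kg and Δp in Pa (1 kg/m² of water = 1 mm).
Layer 1013–750 hPa: Δp = 263 hPa = 26300 Pa, q̄ = 0.013 kg/kg → 0.013 × 26300 / 9.8 = 34.89 mm
Layer 750–590 hPa: Δp = 160 hPa = 16000 Pa, q̄ = 0.0034 kg/kg → 0.0034 × 16000 / 9.8 = 5.55 mm
Layer 590–480 hPa: Δp = 110 hPa = 11000 Pa, q̄ = 0.0021 kg/kg → 0.0021 × 11000 / 9.8 = 2.36 mm
Layer 480–350 hPa: Δp = 130 hPa = 13000 Pa, q̄ = 0.0021 kg/kg → 0.0021 × 13000 / 9.8 = 2.79 mm
PW = 34.89 + 5.55 + 2.36 + 2.79 = 45.59 ≈ 45.6 mm.

PW ≈ 45.6 mm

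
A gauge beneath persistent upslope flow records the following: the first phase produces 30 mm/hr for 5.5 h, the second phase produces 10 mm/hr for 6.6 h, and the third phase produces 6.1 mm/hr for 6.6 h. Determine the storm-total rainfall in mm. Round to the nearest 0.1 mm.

Total = Σ Rᵢ Δtᵢ = 30 × 5.5 + 10 × 6.6 + 6.1 × 6.6
      = 165 + 66 + 40.26 = 271.3 mm.

total ≈ 271.3 mm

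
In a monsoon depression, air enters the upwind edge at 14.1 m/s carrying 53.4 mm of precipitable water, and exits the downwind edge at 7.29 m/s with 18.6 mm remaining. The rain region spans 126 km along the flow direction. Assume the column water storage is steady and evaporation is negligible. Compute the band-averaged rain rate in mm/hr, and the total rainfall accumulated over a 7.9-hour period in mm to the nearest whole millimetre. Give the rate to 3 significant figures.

R ≈ 17.6 mm/hr; total ≈ 139 mm

Column moisture flux per unit crosswind length is F = V × PW.
Inflow: F_in = 14.1 × 53.4 = 752.94 mm·m/s
Outflow: F_out = 7.29 × 18.6 = 135.594 mm·m/s
Steady-state rate R = (F_in − F_out)/L = (752.94 − 135.594) / 126000 m = 4.900e-03 mm/s.
R = 4.900e-03 × 3600 = 17.6 mm/hr.
Over 7.9 h: total = 17.6 × 7.9 = 139.04 ≈ 139 mm.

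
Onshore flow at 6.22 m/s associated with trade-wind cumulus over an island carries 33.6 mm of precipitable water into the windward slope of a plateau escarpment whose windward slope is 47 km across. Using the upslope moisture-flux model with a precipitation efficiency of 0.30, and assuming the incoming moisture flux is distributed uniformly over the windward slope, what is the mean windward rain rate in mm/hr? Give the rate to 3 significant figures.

Incoming column moisture flux per unit ridge length: F = V × PW = 6.22 × 33.6 = 208.992 mm·m/s.
Spread over the 47 km slope with efficiency ε = 0.30: R = ε·F/W = 0.30 × 208.992 / 47000 m = 1.334e-03 mm/s.
R = 1.334e-03 × 3600 = 4.80 mm/hr.

R ≈ 4.80 mm/hr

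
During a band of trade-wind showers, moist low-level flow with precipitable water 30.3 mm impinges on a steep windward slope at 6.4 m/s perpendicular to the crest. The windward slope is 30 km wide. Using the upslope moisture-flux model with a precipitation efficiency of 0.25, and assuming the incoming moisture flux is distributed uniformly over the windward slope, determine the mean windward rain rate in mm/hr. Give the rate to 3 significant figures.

Incoming column moisture flux per unit ridge length: F = V × PW = 6.4 × 30.3 = 193.92 mm·m/s.
Spread over the 30 km slope with efficiency ε = 0.25: R = ε·F/W = 0.25 × 193.92 / 30000 m = 1.616e-03 mm/s.
R = 1.616e-03 × 3600 = 5.82 mm/hr.

R ≈ 5.82 mm/hr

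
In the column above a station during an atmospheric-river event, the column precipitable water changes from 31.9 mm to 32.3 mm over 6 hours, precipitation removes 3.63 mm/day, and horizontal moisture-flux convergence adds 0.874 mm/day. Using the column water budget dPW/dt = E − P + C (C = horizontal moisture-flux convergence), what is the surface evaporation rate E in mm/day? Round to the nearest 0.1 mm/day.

E ≈ 4.4 mm/day

dPW/dt = (32.3 − 31.9) mm / (6/24 day) = +1.600 mm/day.
E = dPW/dt + P − C = (+1.600) + 3.63 − (0.874) = 4.4 mm/day.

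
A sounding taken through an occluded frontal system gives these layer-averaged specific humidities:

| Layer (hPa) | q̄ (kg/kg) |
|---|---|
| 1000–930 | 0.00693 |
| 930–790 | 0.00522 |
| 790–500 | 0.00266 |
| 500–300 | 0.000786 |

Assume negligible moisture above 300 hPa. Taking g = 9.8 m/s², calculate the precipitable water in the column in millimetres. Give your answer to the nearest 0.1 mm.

Precipitable water is the column-integrated vapour mass per unit area: PW = (1/g) Σ q̄ Δp, with q in kg/kg and Δp in Pa (1 kg/m² of water = 1 mm).
Layer 1000–930 hPa: Δp = 70 hPa = 7000 Pa, q̄ = 0.00693 kg/kg → 0.00693 × 7000 / 9.8 = 4.95 mm
Layer 930–790 hPa: Δp = 140 hPa = 14000 Pa, q̄ = 0.00522 kg/kg → 0.00522 × 14000 / 9.8 = 7.46 mm
Layer 790–500 hPa: Δp = 290 hPa = 29000 Pa, q̄ = 0.00266 kg/kg → 0.00266 × 29000 / 9.8 = 7.87 mm
Layer 500–300 hPa: Δp = 200 hPa = 20000 Pa, q̄ = 0.000786 kg/kg → 0.000786 × 20000 / 9.8 = 1.60 mm
PW = 4.95 + 7.46 + 7.87 + 1.60 = 21.88 ≈ 21.9 mm.

PW ≈ 21.9 mm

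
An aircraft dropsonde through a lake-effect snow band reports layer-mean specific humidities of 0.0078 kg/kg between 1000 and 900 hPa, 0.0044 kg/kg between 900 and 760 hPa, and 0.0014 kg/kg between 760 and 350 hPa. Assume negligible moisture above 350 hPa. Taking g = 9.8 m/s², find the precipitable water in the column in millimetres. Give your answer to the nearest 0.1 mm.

Precipitable water is the column-integrated vapour mass per unit area: PW = (1/g) Σ q̄ Δp, with q in kg/kg and Δp in Pa (1 kg/m² of water = 1 mm).
Layer 1000–900 hPa: Δp = 100 hPa = 10000 Pa, q̄ = 0.0078 kg/kg → 0.0078 × 10000 / 9.8 = 7.96 mm
Layer 900–760 hPa: Δp = 140 hPa = 14000 Pa, q̄ = 0.0044 kg/kg → 0.0044 × 14000 / 9.8 = 6.29 mm
Layer 760–350 hPa: Δp = 410 hPa = 41000 Pa, q̄ = 0.0014 kg/kg → 0.0014 × 41000 / 9.8 = 5.86 mm
PW = 7.96 + 6.29 + 5.86 = 20.11 ≈ 20.1 mm.

PW ≈ 20.1 mm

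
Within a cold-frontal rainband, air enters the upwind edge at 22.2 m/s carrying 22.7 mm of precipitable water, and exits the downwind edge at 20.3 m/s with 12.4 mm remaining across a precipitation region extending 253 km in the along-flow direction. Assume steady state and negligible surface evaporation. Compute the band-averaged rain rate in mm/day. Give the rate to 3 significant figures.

Column moisture flux per unit crosswind length is F = V × PW.
Inflow: F_in = 22.2 × 22.7 = 503.94 mm·m/s
Outflow: F_out = 20.3 × 12.4 = 251.72 mm·m/s
Steady-state rate R = (F_in − F_out)/L = (503.94 − 251.72) / 253000 m = 9.969e-04 mm/s.
R = 9.969e-04 × 3600 × 24 = 86.1 mm/day.

R ≈ 86.1 mm/day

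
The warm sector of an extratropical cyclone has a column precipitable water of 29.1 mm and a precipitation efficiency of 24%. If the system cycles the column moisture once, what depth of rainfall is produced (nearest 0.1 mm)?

Rainfall = ε × PW = 0.24 × 29.1 = 7.0 mm.

rainfall ≈ 7.0 mm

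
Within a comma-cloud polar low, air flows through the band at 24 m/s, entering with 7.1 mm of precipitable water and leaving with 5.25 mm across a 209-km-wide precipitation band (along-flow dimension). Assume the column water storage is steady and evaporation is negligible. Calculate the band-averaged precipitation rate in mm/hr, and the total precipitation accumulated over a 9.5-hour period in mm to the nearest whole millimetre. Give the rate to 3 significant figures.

Column moisture flux per unit crosswind length is F = V × PW.
Inflow: F_in = 24 × 7.1 = 170.4 mm·m/s
Outflow: F_out = 24 × 5.25 = 126 mm·m/s
Steady-state rate R = (F_in − F_out)/L = (170.4 − 126) / 209000 m = 2.124e-04 mm/s.
R = 2.124e-04 × 3600 = 0.765 mm/hr.
Over 9.5 h: total = 0.765 × 9.5 = 7.2675 ≈ 7 mm.

R ≈ 0.765 mm/hr; total ≈ 7 mm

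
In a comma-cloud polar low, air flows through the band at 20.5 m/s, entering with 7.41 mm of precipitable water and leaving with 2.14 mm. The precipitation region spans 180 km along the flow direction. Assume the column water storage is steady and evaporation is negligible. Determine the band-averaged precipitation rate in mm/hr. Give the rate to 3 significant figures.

Column moisture flux per unit crosswind length is F = V × PW.
Inflow: F_in = 20.5 × 7.41 = 151.905 mm·m/s
Outflow: F_out = 20.5 × 2.14 = 43.87 mm·m/s
Steady-state rate R = (F_in − F_out)/L = (151.905 − 43.87) / 180000 m = 6.002e-04 mm/s.
R = 6.002e-04 × 3600 = 2.16 mm/hr.

R ≈ 2.16 mm/hr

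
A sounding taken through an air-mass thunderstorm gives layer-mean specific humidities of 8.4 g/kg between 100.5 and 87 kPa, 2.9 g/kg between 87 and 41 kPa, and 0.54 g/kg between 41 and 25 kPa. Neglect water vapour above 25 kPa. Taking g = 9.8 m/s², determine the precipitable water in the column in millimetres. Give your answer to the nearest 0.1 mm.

Precipitable water is the column-integrated vapour mass per unit area: PW = (1/g) Σ q̄ Δp, with q in kg/kg and Δp in Pa (1 kg/m² of water = 1 mm).
Layer 100.5–87 kPa: Δp = 135 hPa = 13500 Pa, q̄ = 0.0084 kg/kg → 0.0084 × 13500 / 9.8 = 11.57 mm
Layer 87–41 kPa: Δp = 460 hPa = 46000 Pa, q̄ = 0.0029 kg/kg → 0.0029 × 46000 / 9.8 = 13.61 mm
Layer 41–25 kPa: Δp = 160 hPa = 16000 Pa, q̄ = 0.00054 kg/kg → 0.00054 × 16000 / 9.8 = 0.88 mm
PW = 11.57 + 13.61 + 0.88 = 26.06 ≈ 26.1 mm.

PW ≈ 26.1 mm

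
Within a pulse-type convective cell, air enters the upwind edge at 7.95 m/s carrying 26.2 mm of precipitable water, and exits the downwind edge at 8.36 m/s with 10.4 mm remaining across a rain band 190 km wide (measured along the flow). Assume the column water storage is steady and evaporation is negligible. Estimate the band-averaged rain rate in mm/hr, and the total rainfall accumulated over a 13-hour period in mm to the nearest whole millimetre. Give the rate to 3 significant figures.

R ≈ 2.30 mm/hr; total ≈ 30 mm

Column moisture flux per unit crosswind length is F = V × PW.
Inflow: F_in = 7.95 × 26.2 = 208.29 mm·m/s
Outflow: F_out = 8.36 × 10.4 = 86.944 mm·m/s
Steady-state rate R = (F_in − F_out)/L = (208.29 − 86.944) / 190000 m = 6.387e-04 mm/s.
R = 6.387e-04 × 3600 = 2.30 mm/hr.
Over 13 h: total = 2.30 × 13 = 29.9 ≈ 30 mm.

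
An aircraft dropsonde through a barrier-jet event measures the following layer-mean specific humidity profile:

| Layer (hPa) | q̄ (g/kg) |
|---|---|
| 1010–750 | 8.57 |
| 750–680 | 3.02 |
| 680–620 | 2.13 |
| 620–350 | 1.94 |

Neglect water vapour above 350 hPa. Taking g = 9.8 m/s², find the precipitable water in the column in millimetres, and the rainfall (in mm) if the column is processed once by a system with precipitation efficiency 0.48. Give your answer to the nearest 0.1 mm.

PW ≈ 31.5 mm; rainfall ≈ 15.1 mm

Precipitable water is the column-integrated vapour mass per unit area: PW = (1/g) Σ q̄ Δp, with q in kg/kg and Δp in Pa (1 kg/m² of water = 1 mm).
Layer 1010–750 hPa: Δp = 260 hPa = 26000 Pa, q̄ = 0.00857 kg/kg → 0.00857 × 26000 / 9.8 = 22.74 mm
Layer 750–680 hPa: Δp = 70 hPa = 7000 Pa, q̄ = 0.00302 kg/kg → 0.00302 × 7000 / 9.8 = 2.16 mm
Layer 680–620 hPa: Δp = 60 hPa = 6000 Pa, q̄ = 0.00213 kg/kg → 0.00213 × 6000 / 9.8 = 1.30 mm
Layer 620–350 hPa: Δp = 270 hPa = 27000 Pa, q̄ = 0.00194 kg/kg → 0.00194 × 27000 / 9.8 = 5.34 mm
PW = 22.74 + 2.16 + 1.30 + 5.34 = 31.54 ≈ 31.5 mm.
Rainfall = ε × PW = 0.48 × 31.5 = 15.1 mm.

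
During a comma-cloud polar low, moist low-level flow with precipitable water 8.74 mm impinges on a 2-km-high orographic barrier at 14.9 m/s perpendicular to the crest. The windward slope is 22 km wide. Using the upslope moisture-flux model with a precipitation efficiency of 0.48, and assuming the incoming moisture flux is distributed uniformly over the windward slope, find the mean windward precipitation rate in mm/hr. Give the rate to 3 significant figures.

Incoming column moisture flux per unit ridge length: F = V × PW = 14.9 × 8.74 = 130.226 mm·m/s.
Spread over the 22 km slope with efficiency ε = 0.48: R = ε·F/W = 0.48 × 130.226 / 22000 m = 2.841e-03 mm/s.
R = 2.841e-03 × 3600 = 10.2 mm/hr.

R ≈ 10.2 mm/hr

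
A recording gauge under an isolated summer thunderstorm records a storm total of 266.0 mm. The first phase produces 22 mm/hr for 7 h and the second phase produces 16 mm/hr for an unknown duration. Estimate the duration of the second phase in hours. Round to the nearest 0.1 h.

duration ≈ 7.0 h

Known phases: 22 × 7 = 154 mm.
Remaining depth = 266.0 − 154 = 112 mm.
Duration = 112 / 16 = 7.0 h.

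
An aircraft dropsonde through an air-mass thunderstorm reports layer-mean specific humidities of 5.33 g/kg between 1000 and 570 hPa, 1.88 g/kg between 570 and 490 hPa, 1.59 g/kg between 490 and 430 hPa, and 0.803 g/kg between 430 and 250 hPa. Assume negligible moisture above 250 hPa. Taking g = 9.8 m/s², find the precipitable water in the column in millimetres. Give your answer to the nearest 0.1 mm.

PW ≈ 27.4 mm

Precipitable water is the column-integrated vapour mass per unit area: PW = (1/g) Σ q̄ Δp, with q in kg/kg and Δp in Pa (1 kg/m² of water = 1 mm).
Layer 1000–570 hPa: Δp = 430 hPa = 43000 Pa, q̄ = 0.00533 kg/kg → 0.00533 × 43000 / 9.8 = 23.39 mm
Layer 570–490 hPa: Δp = 80 hPa = 8000 Pa, q̄ = 0.00188 kg/kg → 0.00188 × 8000 / 9.8 = 1.53 mm
Layer 490–430 hPa: Δp = 60 hPa = 6000 Pa, q̄ = 0.00159 kg/kg → 0.00159 × 6000 / 9.8 = 0.97 mm
Layer 430–250 hPa: Δp = 180 hPa = 18000 Pa, q̄ = 0.000803 kg/kg → 0.000803 × 18000 / 9.8 = 1.47 mm
PW = 23.39 + 1.53 + 0.97 + 1.47 = 27.36 ≈ 27.4 mm.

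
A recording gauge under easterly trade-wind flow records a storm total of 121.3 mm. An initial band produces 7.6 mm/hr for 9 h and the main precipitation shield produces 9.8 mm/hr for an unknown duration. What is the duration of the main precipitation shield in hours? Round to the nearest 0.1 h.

Known phases: 7.6 × 9 = 68.4 mm.
Remaining depth = 121.3 − 68.4 = 52.9 mm.
Duration = 52.9 / 9.8 = 5.4 h.

duration ≈ 5.4 h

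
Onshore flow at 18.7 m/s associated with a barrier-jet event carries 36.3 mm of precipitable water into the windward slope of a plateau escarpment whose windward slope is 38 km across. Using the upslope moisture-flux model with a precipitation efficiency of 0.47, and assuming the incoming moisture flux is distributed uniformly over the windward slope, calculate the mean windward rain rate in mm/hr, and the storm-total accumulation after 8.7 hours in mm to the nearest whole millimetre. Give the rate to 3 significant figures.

R ≈ 30.2 mm/hr; total ≈ 263 mm

Incoming column moisture flux per unit ridge length: F = V × PW = 18.7 × 36.3 = 678.81 mm·m/s.
Spread over the 38 km slope with efficiency ε = 0.47: R = ε·F/W = 0.47 × 678.81 / 38000 m = 8.396e-03 mm/s.
R = 8.396e-03 × 3600 = 30.2 mm/hr.
Over 8.7 h: total = 30.2 × 8.7 = 262.74 ≈ 263 mm.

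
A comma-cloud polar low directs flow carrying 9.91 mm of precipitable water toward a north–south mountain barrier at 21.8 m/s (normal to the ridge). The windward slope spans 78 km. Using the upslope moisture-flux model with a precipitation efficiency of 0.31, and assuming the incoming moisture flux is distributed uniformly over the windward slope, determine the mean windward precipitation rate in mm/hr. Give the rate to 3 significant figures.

R ≈ 3.09 mm/hr

Incoming column moisture flux per unit ridge length: F = V × PW = 21.8 × 9.91 = 216.038 mm·m/s.
Spread over the 78 km slope with efficiency ε = 0.31: R = ε·F/W = 0.31 × 216.038 / 78000 m = 8.586e-04 mm/s.
R = 8.586e-04 × 3600 = 3.09 mm/hr.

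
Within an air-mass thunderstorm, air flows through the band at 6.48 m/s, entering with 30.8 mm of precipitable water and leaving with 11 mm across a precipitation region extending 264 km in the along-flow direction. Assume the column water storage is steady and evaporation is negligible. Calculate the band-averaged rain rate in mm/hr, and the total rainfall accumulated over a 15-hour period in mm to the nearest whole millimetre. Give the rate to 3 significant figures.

R ≈ 1.75 mm/hr; total ≈ 26 mm

Column moisture flux per unit crosswind length is F = V × PW.
Inflow: F_in = 6.48 × 30.8 = 199.584 mm·m/s
Outflow: F_out = 6.48 × 11 = 71.28 mm·m/s
Steady-state rate R = (F_in − F_out)/L = (199.584 − 71.28) / 264000 m = 4.860e-04 mm/s.
R = 4.860e-04 × 3600 = 1.75 mm/hr.
Over 15 h: total = 1.75 × 15 = 26.25 ≈ 26 mm.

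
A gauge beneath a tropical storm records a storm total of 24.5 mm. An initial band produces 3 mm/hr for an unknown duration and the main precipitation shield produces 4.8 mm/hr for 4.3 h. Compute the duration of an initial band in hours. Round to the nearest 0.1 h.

Known phases: 4.8 × 4.3 = 20.64 mm.
Remaining depth = 24.5 − 20.64 = 3.86 mm.
Duration = 3.86 / 3 = 1.3 h.

duration ≈ 1.3 h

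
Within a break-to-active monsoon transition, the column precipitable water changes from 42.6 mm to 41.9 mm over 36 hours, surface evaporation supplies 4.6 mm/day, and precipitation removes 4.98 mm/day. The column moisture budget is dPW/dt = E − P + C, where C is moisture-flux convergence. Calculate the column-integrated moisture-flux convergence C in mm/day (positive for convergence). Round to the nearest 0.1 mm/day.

C ≈ -0.1 mm/day

dPW/dt = (41.9 − 42.6) mm / (36/24 day) = -0.467 mm/day.
C = dPW/dt − E + P = (-0.467) − 4.6 + 4.98 = -0.1 mm/day.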